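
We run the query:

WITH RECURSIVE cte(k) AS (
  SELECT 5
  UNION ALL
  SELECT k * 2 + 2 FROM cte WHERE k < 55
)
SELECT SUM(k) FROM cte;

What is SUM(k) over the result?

Base: k=5.
Iteration 1: 5 < 55 holds -> k = 5 * 2 + 2 = 12.
Iteration 2: 12 < 55 holds -> k = 12 * 2 + 2 = 26.
Iteration 3: 26 < 55 holds -> k = 26 * 2 + 2 = 54.
Iteration 4: 54 < 55 holds -> k = 54 * 2 + 2 = 110.
Iteration 5: 110 < 55 fails; recursion stops.
SUM(k) = 5 + 12 + 26 + 54 + 110 = 207.

207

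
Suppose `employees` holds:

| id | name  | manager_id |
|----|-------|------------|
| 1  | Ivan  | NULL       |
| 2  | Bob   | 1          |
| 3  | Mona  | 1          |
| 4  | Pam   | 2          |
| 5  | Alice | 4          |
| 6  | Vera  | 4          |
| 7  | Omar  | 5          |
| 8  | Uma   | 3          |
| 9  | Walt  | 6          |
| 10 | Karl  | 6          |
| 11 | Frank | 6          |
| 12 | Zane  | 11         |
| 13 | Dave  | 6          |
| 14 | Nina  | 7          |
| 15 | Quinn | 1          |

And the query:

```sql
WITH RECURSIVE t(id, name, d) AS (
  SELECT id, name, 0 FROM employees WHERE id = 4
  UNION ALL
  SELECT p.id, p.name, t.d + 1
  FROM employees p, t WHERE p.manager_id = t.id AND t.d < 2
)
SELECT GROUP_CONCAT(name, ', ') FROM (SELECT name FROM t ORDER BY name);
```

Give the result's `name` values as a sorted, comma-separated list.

Alice, Dave, Frank, Karl, Omar, Pam, Vera, Walt

Base: id=4 (Pam) at d 0.
Iteration 1: rows with manager_id in {4} -> Alice (id 5, d 1), Vera (id 6, d 1).
Iteration 2: rows with manager_id in {5,6} -> Omar (id 7, d 2), Walt (id 9, d 2), Karl (id 10, d 2), Frank (id 11, d 2), Dave (id 13, d 2).
Iteration 3: d < 2 fails for all current rows; recursion stops.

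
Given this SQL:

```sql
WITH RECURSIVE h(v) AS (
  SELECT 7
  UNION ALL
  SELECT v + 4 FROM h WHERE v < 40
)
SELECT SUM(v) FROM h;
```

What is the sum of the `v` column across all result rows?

Base: v=7.
Iteration 1: 7 < 40 holds -> v = 7 + 4 = 11.
Iteration 2: 11 < 40 holds -> v = 11 + 4 = 15.
Iteration 3: 15 < 40 holds -> v = 15 + 4 = 19.
Iteration 4: 19 < 40 holds -> v = 19 + 4 = 23.
Iteration 5: 23 < 40 holds -> v = 23 + 4 = 27.
Iteration 6: 27 < 40 holds -> v = 27 + 4 = 31.
Iteration 7: 31 < 40 holds -> v = 31 + 4 = 35.
Iteration 8: 35 < 40 holds -> v = 35 + 4 = 39.
Iteration 9: 39 < 40 holds -> v = 39 + 4 = 43.
Iteration 10: 43 < 40 fails; recursion stops.
SUM(v) = 7 + 11 + 15 + 19 + 23 + 27 + 31 + 35 + 39 + 43 = 250.

250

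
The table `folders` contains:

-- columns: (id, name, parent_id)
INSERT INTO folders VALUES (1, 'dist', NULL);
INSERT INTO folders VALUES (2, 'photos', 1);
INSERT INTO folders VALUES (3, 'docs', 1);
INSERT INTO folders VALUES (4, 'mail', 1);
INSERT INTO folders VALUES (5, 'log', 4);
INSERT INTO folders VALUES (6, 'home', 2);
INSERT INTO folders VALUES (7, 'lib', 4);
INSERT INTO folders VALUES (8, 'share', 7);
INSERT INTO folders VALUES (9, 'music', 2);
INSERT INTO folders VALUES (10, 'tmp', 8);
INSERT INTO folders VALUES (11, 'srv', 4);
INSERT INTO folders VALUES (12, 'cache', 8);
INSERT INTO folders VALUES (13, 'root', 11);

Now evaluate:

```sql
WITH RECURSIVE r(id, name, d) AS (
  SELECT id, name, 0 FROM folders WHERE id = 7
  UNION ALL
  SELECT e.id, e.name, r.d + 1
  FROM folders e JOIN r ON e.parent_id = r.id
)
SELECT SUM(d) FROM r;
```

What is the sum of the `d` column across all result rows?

5

Base: id=7 (lib) at d 0.
Iteration 1: rows with parent_id in {7} -> share (id 8, d 1).
Iteration 2: rows with parent_id in {8} -> tmp (id 10, d 2), cache (id 12, d 2).
Iteration 3: no rows with parent_id in {10,12}; recursion stops.
SUM(d) = 0 + 1 + 2 + 2 = 5.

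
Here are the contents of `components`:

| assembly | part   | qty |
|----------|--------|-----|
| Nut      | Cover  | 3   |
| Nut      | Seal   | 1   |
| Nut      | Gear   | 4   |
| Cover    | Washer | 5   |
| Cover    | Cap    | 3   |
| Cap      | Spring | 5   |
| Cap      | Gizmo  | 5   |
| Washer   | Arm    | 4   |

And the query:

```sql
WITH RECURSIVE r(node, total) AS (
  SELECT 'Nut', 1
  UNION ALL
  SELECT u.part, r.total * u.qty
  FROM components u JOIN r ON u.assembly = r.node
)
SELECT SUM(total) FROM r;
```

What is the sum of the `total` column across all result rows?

183

Base: (Nut, total=1).
Iteration 1: components of {Nut} -> Cover = 1*3 = 3, Gear = 1*4 = 4, Seal = 1*1 = 1.
Iteration 2: components of {Cover,Gear,Seal} -> Cap = 3*3 = 9, Washer = 3*5 = 15.
Iteration 3: components of {Cap,Washer} -> Arm = 15*4 = 60, Gizmo = 9*5 = 45, Spring = 9*5 = 45.
Iteration 4: no further components; recursion stops.
SUM(total) = 1 + 3 + 1 + 4 + 15 + 9 + 60 + 45 + 45 = 183.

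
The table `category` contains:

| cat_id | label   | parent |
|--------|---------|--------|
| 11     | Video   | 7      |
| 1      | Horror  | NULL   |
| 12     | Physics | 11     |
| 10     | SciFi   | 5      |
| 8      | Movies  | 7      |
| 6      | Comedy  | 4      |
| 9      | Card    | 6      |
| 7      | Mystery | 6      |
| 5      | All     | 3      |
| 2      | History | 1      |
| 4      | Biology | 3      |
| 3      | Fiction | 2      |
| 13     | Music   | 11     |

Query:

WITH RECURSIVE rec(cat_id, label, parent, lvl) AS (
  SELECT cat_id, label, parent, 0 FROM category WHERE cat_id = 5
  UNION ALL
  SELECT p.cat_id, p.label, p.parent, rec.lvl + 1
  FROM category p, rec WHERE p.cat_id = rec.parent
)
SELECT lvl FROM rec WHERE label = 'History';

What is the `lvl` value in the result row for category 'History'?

2

Base: cat_id=5 (All), parent=3, lvl 0.
Iteration 1: join on cat_id=3 -> Fiction (id 3, parent=2, lvl 1).
Iteration 2: join on cat_id=2 -> History (id 2, parent=1, lvl 2).
Iteration 3: join on cat_id=1 -> Horror (id 1, parent=NULL, lvl 3).
Iteration 4: parent is NULL; no match; recursion stops.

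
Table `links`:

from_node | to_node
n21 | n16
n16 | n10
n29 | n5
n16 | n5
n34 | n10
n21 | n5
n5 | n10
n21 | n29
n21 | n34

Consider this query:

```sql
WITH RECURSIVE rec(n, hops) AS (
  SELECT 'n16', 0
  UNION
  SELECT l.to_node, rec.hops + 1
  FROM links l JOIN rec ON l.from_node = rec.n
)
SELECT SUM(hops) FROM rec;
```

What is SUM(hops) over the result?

Base: (n16, hops=0).
Iteration 1: edges from {n16} -> (n10, hops=1), (n5, hops=1).
Iteration 2: edges from {n10,n5} -> (n10, hops=2).
Iteration 3: no outgoing edges from {n10}; recursion stops.
SUM(hops) = 0 + 1 + 1 + 2 = 4.

4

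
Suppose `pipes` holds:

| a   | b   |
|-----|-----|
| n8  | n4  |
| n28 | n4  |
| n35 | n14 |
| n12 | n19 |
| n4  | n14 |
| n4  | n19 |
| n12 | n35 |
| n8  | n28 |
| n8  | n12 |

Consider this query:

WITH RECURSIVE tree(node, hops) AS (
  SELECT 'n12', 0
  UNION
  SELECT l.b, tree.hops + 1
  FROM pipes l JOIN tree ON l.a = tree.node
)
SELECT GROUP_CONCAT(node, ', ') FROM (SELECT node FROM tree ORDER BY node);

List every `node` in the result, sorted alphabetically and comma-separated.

Base: (n12, hops=0).
Iteration 1: edges from {n12} -> (n19, hops=1), (n35, hops=1).
Iteration 2: edges from {n19,n35} -> (n14, hops=2).
Iteration 3: no outgoing edges from {n14}; recursion stops.

n12, n14, n19, n35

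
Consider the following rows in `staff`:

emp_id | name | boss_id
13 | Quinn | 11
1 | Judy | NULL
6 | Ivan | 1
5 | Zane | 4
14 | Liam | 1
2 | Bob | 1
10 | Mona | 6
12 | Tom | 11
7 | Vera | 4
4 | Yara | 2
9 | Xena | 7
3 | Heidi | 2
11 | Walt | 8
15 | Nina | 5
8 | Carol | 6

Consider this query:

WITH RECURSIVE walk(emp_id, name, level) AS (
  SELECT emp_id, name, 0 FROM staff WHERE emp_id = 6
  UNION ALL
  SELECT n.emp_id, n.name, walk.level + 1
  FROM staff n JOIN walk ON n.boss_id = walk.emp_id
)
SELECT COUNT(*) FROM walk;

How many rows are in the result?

6

Base: emp_id=6 (Ivan) at level 0.
Iteration 1: rows with boss_id in {6} -> Carol (id 8, level 1), Mona (id 10, level 1).
Iteration 2: rows with boss_id in {8,10} -> Walt (id 11, level 2).
Iteration 3: rows with boss_id in {11} -> Tom (id 12, level 3), Quinn (id 13, level 3).
Iteration 4: no rows with boss_id in {12,13}; recursion stops.
Total rows emitted: 6.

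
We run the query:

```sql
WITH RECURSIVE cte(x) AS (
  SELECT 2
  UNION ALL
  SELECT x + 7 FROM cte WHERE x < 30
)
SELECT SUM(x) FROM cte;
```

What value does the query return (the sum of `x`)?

Base: x=2.
Iteration 1: 2 < 30 holds -> x = 2 + 7 = 9.
Iteration 2: 9 < 30 holds -> x = 9 + 7 = 16.
Iteration 3: 16 < 30 holds -> x = 16 + 7 = 23.
Iteration 4: 23 < 30 holds -> x = 23 + 7 = 30.
Iteration 5: 30 < 30 fails; recursion stops.
SUM(x) = 2 + 9 + 16 + 23 + 30 = 80.

80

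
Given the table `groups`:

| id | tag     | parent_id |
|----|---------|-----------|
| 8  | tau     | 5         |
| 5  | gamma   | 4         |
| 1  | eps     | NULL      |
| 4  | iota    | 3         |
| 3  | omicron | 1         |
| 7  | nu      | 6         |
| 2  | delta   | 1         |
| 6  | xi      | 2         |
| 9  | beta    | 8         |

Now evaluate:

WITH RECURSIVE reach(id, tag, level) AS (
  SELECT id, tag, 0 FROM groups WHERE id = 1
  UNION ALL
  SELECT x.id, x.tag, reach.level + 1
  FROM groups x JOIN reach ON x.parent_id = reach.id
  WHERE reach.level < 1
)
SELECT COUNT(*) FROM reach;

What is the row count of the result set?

3

Base: id=1 (eps) at level 0.
Iteration 1: rows with parent_id in {1} -> delta (id 2, level 1), omicron (id 3, level 1).
Iteration 2: level < 1 fails for all current rows; recursion stops.
Total rows emitted: 3.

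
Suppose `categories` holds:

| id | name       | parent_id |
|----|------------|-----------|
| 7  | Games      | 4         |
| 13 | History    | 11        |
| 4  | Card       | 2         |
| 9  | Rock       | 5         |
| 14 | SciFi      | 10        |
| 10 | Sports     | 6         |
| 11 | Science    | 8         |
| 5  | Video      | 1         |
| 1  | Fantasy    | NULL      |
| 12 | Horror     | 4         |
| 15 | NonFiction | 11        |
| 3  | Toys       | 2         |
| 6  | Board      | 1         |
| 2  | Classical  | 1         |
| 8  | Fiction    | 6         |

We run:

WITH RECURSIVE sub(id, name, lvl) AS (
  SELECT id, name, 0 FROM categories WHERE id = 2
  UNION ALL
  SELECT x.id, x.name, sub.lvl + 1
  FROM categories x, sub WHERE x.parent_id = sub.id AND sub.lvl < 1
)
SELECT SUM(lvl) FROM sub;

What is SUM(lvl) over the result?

Base: id=2 (Classical) at lvl 0.
Iteration 1: rows with parent_id in {2} -> Toys (id 3, lvl 1), Card (id 4, lvl 1).
Iteration 2: lvl < 1 fails for all current rows; recursion stops.
SUM(lvl) = 0 + 1 + 1 = 2.

2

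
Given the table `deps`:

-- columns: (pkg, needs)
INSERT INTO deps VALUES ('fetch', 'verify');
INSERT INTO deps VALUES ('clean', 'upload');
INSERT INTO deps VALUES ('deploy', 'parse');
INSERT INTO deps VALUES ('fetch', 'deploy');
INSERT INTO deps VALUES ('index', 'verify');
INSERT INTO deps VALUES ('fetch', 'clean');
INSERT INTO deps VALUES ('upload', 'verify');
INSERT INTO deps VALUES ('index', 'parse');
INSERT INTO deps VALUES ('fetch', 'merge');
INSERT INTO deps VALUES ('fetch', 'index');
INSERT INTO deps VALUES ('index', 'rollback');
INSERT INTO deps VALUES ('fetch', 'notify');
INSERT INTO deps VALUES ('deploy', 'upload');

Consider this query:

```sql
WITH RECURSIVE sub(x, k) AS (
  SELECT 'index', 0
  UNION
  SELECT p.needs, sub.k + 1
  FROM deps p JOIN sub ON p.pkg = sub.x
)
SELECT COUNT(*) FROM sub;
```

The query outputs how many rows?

4

Base: (index, k=0).
Iteration 1: edges from {index} -> (parse, k=1), (rollback, k=1), (verify, k=1).
Iteration 2: no outgoing edges from {parse,rollback,verify}; recursion stops.
Total rows emitted: 4.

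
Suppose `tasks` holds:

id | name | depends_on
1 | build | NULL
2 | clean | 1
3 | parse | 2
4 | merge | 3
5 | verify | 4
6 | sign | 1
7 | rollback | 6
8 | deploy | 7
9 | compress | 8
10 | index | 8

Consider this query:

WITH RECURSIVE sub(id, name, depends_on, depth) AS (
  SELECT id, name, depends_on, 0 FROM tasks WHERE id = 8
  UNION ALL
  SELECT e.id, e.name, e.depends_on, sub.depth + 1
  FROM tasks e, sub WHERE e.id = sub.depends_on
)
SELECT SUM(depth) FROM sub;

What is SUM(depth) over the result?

Base: id=8 (deploy), depends_on=7, depth 0.
Iteration 1: join on id=7 -> rollback (id 7, depends_on=6, depth 1).
Iteration 2: join on id=6 -> sign (id 6, depends_on=1, depth 2).
Iteration 3: join on id=1 -> build (id 1, depends_on=NULL, depth 3).
Iteration 4: depends_on is NULL; no match; recursion stops.
SUM(depth) = 0 + 1 + 2 + 3 = 6.

6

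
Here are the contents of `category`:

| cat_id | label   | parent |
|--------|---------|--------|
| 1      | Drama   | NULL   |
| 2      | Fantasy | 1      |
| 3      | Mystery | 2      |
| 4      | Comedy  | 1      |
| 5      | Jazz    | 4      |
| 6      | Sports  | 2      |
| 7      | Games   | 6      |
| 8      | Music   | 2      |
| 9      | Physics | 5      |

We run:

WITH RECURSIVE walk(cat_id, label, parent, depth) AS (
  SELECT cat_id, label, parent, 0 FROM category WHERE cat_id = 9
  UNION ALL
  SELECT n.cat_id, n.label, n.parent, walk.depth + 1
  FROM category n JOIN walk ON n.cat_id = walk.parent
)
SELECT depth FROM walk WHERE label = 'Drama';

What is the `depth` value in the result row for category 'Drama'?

3

Base: cat_id=9 (Physics), parent=5, depth 0.
Iteration 1: join on cat_id=5 -> Jazz (id 5, parent=4, depth 1).
Iteration 2: join on cat_id=4 -> Comedy (id 4, parent=1, depth 2).
Iteration 3: join on cat_id=1 -> Drama (id 1, parent=NULL, depth 3).
Iteration 4: parent is NULL; no match; recursion stops.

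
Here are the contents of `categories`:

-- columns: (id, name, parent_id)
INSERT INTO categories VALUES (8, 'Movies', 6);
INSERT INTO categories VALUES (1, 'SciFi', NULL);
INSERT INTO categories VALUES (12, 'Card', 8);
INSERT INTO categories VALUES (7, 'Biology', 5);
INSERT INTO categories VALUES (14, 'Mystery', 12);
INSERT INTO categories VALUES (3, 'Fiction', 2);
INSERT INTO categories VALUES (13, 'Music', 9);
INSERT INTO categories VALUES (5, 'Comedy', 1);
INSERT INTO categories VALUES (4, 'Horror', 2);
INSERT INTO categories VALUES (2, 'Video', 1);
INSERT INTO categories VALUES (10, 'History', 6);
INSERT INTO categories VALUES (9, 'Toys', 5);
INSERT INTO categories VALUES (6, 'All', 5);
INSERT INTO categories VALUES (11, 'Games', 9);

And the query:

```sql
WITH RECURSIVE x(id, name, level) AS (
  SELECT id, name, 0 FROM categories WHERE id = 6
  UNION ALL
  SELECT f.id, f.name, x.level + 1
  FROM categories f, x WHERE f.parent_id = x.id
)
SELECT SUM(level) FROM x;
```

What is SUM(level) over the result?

7

Base: id=6 (All) at level 0.
Iteration 1: rows with parent_id in {6} -> Movies (id 8, level 1), History (id 10, level 1).
Iteration 2: rows with parent_id in {8,10} -> Card (id 12, level 2).
Iteration 3: rows with parent_id in {12} -> Mystery (id 14, level 3).
Iteration 4: no rows with parent_id in {14}; recursion stops.
SUM(level) = 0 + 1 + 1 + 2 + 3 = 7.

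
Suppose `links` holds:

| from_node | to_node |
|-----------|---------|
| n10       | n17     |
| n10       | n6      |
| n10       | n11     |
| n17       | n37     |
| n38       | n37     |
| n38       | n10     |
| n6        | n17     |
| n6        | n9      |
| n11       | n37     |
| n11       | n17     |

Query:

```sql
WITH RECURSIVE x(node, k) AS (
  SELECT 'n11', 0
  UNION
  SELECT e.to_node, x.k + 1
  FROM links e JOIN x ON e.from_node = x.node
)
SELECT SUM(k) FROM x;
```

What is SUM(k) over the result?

Base: (n11, k=0).
Iteration 1: edges from {n11} -> (n17, k=1), (n37, k=1).
Iteration 2: edges from {n17,n37} -> (n37, k=2).
Iteration 3: no outgoing edges from {n37}; recursion stops.
SUM(k) = 0 + 1 + 1 + 2 = 4.

4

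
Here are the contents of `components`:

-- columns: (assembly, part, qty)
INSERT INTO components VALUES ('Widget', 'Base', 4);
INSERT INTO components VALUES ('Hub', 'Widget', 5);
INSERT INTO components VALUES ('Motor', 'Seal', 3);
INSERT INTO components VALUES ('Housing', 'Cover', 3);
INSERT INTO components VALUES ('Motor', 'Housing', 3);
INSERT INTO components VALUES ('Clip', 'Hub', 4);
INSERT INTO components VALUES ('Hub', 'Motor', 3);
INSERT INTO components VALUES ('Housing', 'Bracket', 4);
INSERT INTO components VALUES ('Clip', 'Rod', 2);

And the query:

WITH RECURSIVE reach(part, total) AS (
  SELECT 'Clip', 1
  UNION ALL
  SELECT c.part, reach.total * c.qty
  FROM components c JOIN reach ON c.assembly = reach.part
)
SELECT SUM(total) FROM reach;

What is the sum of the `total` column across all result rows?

Base: (Clip, total=1).
Iteration 1: components of {Clip} -> Hub = 1*4 = 4, Rod = 1*2 = 2.
Iteration 2: components of {Hub,Rod} -> Motor = 4*3 = 12, Widget = 4*5 = 20.
Iteration 3: components of {Motor,Widget} -> Base = 20*4 = 80, Housing = 12*3 = 36, Seal = 12*3 = 36.
Iteration 4: components of {Base,Housing,Seal} -> Bracket = 36*4 = 144, Cover = 36*3 = 108.
Iteration 5: no further components; recursion stops.
SUM(total) = 1 + 4 + 2 + 12 + 20 + 36 + 36 + 80 + 144 + 108 = 443.

443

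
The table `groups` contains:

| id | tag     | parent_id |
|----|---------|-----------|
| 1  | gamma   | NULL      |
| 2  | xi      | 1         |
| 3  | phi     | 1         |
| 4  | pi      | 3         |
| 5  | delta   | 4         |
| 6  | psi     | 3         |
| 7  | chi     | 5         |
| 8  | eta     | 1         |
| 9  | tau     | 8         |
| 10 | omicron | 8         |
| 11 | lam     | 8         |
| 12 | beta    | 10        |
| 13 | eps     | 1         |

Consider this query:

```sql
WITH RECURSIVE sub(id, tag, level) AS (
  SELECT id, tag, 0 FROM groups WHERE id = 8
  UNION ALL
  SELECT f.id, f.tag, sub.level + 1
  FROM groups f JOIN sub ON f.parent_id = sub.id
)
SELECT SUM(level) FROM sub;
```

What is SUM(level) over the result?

5

Base: id=8 (eta) at level 0.
Iteration 1: rows with parent_id in {8} -> tau (id 9, level 1), omicron (id 10, level 1), lam (id 11, level 1).
Iteration 2: rows with parent_id in {9,10,11} -> beta (id 12, level 2).
Iteration 3: no rows with parent_id in {12}; recursion stops.
SUM(level) = 0 + 1 + 1 + 1 + 2 = 5.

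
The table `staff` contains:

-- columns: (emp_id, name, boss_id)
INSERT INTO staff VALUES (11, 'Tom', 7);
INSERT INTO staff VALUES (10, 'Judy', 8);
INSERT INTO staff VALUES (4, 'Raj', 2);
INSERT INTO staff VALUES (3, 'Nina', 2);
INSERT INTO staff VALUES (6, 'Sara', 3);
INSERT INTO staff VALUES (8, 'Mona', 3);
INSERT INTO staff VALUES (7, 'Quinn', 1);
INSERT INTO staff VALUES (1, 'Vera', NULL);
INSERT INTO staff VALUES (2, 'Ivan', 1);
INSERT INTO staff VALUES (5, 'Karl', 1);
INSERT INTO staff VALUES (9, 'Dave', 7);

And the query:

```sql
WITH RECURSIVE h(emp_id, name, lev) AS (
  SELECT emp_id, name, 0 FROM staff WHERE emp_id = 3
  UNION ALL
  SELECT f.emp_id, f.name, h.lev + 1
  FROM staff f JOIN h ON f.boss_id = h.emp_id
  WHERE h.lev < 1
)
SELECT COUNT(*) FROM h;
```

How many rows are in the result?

Base: emp_id=3 (Nina) at lev 0.
Iteration 1: rows with boss_id in {3} -> Sara (id 6, lev 1), Mona (id 8, lev 1).
Iteration 2: lev < 1 fails for all current rows; recursion stops.
Total rows emitted: 3.

3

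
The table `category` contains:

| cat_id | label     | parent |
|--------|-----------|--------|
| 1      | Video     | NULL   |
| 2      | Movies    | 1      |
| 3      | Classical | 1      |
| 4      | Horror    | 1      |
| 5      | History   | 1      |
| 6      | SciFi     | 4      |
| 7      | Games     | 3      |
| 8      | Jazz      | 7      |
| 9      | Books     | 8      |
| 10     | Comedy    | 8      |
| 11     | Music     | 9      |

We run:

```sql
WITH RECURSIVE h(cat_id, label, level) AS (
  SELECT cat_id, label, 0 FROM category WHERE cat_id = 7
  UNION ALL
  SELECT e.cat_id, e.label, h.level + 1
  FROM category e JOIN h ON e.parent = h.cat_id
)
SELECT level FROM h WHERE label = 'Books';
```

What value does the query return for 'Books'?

2

Base: cat_id=7 (Games) at level 0.
Iteration 1: rows with parent in {7} -> Jazz (id 8, level 1).
Iteration 2: rows with parent in {8} -> Books (id 9, level 2), Comedy (id 10, level 2).
Iteration 3: rows with parent in {9,10} -> Music (id 11, level 3).
Iteration 4: no rows with parent in {11}; recursion stops.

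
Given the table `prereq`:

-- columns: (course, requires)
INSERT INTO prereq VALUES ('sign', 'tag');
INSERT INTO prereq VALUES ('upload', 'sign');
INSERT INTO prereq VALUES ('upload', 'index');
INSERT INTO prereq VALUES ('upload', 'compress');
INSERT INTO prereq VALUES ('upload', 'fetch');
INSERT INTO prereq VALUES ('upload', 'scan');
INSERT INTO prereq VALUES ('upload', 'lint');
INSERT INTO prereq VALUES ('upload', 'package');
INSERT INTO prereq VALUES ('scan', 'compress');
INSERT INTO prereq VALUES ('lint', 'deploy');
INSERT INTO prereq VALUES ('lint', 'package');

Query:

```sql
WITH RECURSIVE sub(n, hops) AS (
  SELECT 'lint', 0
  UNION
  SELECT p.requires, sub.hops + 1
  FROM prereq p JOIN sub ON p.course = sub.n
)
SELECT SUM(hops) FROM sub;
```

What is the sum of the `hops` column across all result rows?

2

Base: (lint, hops=0).
Iteration 1: edges from {lint} -> (deploy, hops=1), (package, hops=1).
Iteration 2: no outgoing edges from {deploy,package}; recursion stops.
SUM(hops) = 0 + 1 + 1 = 2.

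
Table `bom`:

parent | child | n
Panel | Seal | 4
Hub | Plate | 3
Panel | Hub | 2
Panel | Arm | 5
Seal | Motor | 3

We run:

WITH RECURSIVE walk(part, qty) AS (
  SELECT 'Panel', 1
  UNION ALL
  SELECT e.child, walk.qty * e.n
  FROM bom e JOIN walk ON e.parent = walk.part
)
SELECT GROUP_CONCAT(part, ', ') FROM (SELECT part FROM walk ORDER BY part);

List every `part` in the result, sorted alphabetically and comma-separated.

Arm, Hub, Motor, Panel, Plate, Seal

Base: (Panel, qty=1).
Iteration 1: components of {Panel} -> Arm = 1*5 = 5, Hub = 1*2 = 2, Seal = 1*4 = 4.
Iteration 2: components of {Arm,Hub,Seal} -> Motor = 4*3 = 12, Plate = 2*3 = 6.
Iteration 3: no further components; recursion stops.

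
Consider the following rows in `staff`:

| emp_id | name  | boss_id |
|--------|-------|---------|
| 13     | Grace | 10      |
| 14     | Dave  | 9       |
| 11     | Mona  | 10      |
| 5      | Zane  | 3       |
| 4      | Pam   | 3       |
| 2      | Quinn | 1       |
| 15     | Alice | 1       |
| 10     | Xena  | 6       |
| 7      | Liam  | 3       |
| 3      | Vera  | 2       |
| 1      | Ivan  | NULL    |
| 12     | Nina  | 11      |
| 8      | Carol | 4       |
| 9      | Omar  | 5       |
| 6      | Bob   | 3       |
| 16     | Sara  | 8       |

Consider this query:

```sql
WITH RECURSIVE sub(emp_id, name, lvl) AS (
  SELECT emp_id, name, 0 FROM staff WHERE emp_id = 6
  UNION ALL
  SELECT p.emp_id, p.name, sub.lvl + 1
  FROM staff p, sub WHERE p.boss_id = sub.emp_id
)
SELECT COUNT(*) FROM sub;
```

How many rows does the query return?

Base: emp_id=6 (Bob) at lvl 0.
Iteration 1: rows with boss_id in {6} -> Xena (id 10, lvl 1).
Iteration 2: rows with boss_id in {10} -> Mona (id 11, lvl 2), Grace (id 13, lvl 2).
Iteration 3: rows with boss_id in {11,13} -> Nina (id 12, lvl 3).
Iteration 4: no rows with boss_id in {12}; recursion stops.
Total rows emitted: 5.

5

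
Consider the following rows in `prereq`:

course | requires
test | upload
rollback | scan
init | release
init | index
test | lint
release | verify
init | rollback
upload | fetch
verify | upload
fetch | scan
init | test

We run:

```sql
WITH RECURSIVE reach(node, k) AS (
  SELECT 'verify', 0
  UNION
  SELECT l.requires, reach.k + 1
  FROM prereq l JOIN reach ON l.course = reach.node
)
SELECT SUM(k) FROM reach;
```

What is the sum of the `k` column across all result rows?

Base: (verify, k=0).
Iteration 1: edges from {verify} -> (upload, k=1).
Iteration 2: edges from {upload} -> (fetch, k=2).
Iteration 3: edges from {fetch} -> (scan, k=3).
Iteration 4: no outgoing edges from {scan}; recursion stops.
SUM(k) = 0 + 1 + 2 + 3 = 6.

6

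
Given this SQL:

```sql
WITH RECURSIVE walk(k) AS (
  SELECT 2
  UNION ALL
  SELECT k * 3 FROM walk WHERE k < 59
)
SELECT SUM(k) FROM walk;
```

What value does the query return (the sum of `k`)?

Base: k=2.
Iteration 1: 2 < 59 holds -> k = 2 * 3 = 6.
Iteration 2: 6 < 59 holds -> k = 6 * 3 = 18.
Iteration 3: 18 < 59 holds -> k = 18 * 3 = 54.
Iteration 4: 54 < 59 holds -> k = 54 * 3 = 162.
Iteration 5: 162 < 59 fails; recursion stops.
SUM(k) = 2 + 6 + 18 + 54 + 162 = 242.

242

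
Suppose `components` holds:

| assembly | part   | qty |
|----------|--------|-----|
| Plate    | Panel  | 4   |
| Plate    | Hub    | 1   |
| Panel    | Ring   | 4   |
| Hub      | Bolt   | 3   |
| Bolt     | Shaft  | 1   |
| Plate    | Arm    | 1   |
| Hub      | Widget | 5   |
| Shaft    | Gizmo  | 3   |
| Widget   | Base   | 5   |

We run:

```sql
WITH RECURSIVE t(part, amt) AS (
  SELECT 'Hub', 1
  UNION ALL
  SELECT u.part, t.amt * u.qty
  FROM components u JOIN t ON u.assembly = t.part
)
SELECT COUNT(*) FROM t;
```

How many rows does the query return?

Base: (Hub, amt=1).
Iteration 1: components of {Hub} -> Bolt = 1*3 = 3, Widget = 1*5 = 5.
Iteration 2: components of {Bolt,Widget} -> Base = 5*5 = 25, Shaft = 3*1 = 3.
Iteration 3: components of {Base,Shaft} -> Gizmo = 3*3 = 9.
Iteration 4: no further components; recursion stops.
Total rows emitted: 6.

6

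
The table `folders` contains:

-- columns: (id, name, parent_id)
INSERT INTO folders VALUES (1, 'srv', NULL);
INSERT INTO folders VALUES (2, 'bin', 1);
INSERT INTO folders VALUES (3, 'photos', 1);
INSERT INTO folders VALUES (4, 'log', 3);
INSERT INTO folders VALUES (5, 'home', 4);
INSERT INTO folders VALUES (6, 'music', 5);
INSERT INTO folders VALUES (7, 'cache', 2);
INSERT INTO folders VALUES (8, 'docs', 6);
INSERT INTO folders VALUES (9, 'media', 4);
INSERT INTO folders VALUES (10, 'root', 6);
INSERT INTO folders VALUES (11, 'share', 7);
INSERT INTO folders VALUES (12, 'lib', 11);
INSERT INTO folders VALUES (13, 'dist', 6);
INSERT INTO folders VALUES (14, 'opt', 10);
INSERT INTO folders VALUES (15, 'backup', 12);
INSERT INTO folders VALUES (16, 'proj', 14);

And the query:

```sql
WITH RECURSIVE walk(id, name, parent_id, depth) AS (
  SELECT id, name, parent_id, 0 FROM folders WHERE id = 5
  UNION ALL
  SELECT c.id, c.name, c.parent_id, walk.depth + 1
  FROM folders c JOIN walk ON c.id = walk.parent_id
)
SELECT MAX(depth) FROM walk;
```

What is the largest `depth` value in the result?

3

Base: id=5 (home), parent_id=4, depth 0.
Iteration 1: join on id=4 -> log (id 4, parent_id=3, depth 1).
Iteration 2: join on id=3 -> photos (id 3, parent_id=1, depth 2).
Iteration 3: join on id=1 -> srv (id 1, parent_id=NULL, depth 3).
Iteration 4: parent_id is NULL; no match; recursion stops.
depth values: 0, 1, 2, 3; the maximum is 3.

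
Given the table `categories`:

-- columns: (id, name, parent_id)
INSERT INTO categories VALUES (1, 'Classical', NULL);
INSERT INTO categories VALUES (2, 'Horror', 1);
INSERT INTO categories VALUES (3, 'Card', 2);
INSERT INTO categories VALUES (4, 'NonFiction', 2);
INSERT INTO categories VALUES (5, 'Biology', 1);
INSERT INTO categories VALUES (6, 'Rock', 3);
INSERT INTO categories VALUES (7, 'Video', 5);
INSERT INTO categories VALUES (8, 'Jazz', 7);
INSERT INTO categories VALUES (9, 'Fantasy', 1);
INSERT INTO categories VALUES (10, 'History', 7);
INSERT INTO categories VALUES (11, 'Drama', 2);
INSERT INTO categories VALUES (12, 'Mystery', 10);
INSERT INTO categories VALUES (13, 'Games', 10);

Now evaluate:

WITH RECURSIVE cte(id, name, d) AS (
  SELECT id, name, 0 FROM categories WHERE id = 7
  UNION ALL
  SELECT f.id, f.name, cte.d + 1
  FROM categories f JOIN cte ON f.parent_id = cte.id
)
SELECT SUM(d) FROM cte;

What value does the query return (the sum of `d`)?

Base: id=7 (Video) at d 0.
Iteration 1: rows with parent_id in {7} -> Jazz (id 8, d 1), History (id 10, d 1).
Iteration 2: rows with parent_id in {8,10} -> Mystery (id 12, d 2), Games (id 13, d 2).
Iteration 3: no rows with parent_id in {12,13}; recursion stops.
SUM(d) = 0 + 1 + 1 + 2 + 2 = 6.

6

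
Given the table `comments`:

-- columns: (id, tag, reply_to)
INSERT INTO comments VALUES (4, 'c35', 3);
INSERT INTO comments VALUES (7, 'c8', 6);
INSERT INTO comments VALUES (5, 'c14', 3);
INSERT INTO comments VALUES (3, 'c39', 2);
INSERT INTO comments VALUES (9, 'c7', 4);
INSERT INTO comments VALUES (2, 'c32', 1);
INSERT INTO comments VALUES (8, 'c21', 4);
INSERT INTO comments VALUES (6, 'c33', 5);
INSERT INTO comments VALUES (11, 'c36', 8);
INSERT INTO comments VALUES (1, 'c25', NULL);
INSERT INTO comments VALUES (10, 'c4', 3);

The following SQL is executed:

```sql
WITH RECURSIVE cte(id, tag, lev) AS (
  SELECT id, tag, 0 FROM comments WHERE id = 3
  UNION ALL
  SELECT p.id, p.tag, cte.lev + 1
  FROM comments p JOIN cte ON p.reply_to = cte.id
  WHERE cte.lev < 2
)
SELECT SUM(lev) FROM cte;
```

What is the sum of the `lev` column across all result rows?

Base: id=3 (c39) at lev 0.
Iteration 1: rows with reply_to in {3} -> c35 (id 4, lev 1), c14 (id 5, lev 1), c4 (id 10, lev 1).
Iteration 2: rows with reply_to in {4,5,10} -> c33 (id 6, lev 2), c21 (id 8, lev 2), c7 (id 9, lev 2).
Iteration 3: lev < 2 fails for all current rows; recursion stops.
SUM(lev) = 0 + 1 + 1 + 1 + 2 + 2 + 2 = 9.

9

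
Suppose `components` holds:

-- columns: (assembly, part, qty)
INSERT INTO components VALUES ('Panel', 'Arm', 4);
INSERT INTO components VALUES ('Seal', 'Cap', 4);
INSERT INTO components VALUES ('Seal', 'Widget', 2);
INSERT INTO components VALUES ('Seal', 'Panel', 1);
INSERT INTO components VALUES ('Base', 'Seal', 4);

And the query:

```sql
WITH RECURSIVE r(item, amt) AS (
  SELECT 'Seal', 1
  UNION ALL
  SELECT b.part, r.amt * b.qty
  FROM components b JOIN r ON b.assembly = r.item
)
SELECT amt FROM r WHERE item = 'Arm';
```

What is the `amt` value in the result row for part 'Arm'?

Base: (Seal, amt=1).
Iteration 1: components of {Seal} -> Cap = 1*4 = 4, Panel = 1*1 = 1, Widget = 1*2 = 2.
Iteration 2: components of {Cap,Panel,Widget} -> Arm = 1*4 = 4.
Iteration 3: no further components; recursion stops.

4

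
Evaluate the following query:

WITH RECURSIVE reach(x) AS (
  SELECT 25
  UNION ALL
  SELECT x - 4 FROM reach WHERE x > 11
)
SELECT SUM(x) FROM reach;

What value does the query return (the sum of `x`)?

85

Base: x=25.
Iteration 1: 25 > 11 holds -> x = 25 - 4 = 21.
Iteration 2: 21 > 11 holds -> x = 21 - 4 = 17.
Iteration 3: 17 > 11 holds -> x = 17 - 4 = 13.
Iteration 4: 13 > 11 holds -> x = 13 - 4 = 9.
Iteration 5: 9 > 11 fails; recursion stops.
SUM(x) = 25 + 21 + 17 + 13 + 9 = 85.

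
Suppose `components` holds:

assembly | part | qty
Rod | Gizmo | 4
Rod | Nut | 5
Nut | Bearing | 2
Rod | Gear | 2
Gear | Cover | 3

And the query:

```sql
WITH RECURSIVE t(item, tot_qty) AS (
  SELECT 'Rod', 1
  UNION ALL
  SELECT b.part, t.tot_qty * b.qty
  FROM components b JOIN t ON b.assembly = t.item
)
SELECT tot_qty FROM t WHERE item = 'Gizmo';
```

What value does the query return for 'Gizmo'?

4

Base: (Rod, tot_qty=1).
Iteration 1: components of {Rod} -> Gear = 1*2 = 2, Gizmo = 1*4 = 4, Nut = 1*5 = 5.
Iteration 2: components of {Gear,Gizmo,Nut} -> Bearing = 5*2 = 10, Cover = 2*3 = 6.
Iteration 3: no further components; recursion stops.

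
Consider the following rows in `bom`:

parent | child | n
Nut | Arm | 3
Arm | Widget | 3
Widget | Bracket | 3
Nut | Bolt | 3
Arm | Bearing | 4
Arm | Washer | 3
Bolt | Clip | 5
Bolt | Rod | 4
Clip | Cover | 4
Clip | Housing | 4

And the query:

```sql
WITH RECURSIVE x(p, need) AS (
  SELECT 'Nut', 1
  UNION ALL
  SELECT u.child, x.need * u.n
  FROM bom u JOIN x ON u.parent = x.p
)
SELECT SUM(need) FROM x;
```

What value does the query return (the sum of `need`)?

Base: (Nut, need=1).
Iteration 1: components of {Nut} -> Arm = 1*3 = 3, Bolt = 1*3 = 3.
Iteration 2: components of {Arm,Bolt} -> Bearing = 3*4 = 12, Clip = 3*5 = 15, Rod = 3*4 = 12, Washer = 3*3 = 9, Widget = 3*3 = 9.
Iteration 3: components of {Bearing,Clip,Rod,Washer,Widget} -> Bracket = 9*3 = 27, Cover = 15*4 = 60, Housing = 15*4 = 60.
Iteration 4: no further components; recursion stops.
SUM(need) = 1 + 3 + 3 + 9 + 12 + 9 + 15 + 12 + 27 + 60 + 60 = 211.

211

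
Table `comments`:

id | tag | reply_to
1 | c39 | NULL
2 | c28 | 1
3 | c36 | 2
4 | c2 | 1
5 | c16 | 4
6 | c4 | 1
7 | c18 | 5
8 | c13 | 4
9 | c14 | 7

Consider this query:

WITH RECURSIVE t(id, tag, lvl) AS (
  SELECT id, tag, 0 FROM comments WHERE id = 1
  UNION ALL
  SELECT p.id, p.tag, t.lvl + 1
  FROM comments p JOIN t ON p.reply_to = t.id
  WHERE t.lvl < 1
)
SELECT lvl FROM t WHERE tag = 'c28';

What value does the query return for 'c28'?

1

Base: id=1 (c39) at lvl 0.
Iteration 1: rows with reply_to in {1} -> c28 (id 2, lvl 1), c2 (id 4, lvl 1), c4 (id 6, lvl 1).
Iteration 2: lvl < 1 fails for all current rows; recursion stops.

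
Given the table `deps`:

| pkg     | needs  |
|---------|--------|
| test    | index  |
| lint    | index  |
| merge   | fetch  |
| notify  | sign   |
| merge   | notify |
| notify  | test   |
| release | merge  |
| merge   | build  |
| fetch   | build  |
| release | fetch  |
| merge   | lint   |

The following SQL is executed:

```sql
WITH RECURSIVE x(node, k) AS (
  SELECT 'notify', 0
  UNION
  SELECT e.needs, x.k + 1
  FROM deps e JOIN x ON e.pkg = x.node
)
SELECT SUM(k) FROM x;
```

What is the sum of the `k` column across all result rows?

Base: (notify, k=0).
Iteration 1: edges from {notify} -> (sign, k=1), (test, k=1).
Iteration 2: edges from {sign,test} -> (index, k=2).
Iteration 3: no outgoing edges from {index}; recursion stops.
SUM(k) = 0 + 1 + 1 + 2 = 4.

4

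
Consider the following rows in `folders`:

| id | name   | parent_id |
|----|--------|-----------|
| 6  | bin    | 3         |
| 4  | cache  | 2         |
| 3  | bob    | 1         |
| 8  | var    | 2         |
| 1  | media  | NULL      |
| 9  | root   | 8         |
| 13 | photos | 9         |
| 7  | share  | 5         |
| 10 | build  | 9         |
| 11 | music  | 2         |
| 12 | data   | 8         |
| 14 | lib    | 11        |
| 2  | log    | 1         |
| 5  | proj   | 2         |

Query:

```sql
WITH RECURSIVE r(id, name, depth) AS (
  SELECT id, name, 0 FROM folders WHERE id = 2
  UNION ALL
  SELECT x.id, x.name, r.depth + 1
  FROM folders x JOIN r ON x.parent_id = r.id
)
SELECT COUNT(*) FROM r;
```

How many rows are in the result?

Base: id=2 (log) at depth 0.
Iteration 1: rows with parent_id in {2} -> cache (id 4, depth 1), proj (id 5, depth 1), var (id 8, depth 1), music (id 11, depth 1).
Iteration 2: rows with parent_id in {4,5,8,11} -> share (id 7, depth 2), root (id 9, depth 2), data (id 12, depth 2), lib (id 14, depth 2).
Iteration 3: rows with parent_id in {7,9,12,14} -> build (id 10, depth 3), photos (id 13, depth 3).
Iteration 4: no rows with parent_id in {10,13}; recursion stops.
Total rows emitted: 11.

11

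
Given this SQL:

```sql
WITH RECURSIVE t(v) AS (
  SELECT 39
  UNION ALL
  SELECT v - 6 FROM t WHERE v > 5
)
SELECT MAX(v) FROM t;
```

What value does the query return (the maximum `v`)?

39

Base: v=39.
Iteration 1: 39 > 5 holds -> v = 39 - 6 = 33.
Iteration 2: 33 > 5 holds -> v = 33 - 6 = 27.
Iteration 3: 27 > 5 holds -> v = 27 - 6 = 21.
Iteration 4: 21 > 5 holds -> v = 21 - 6 = 15.
Iteration 5: 15 > 5 holds -> v = 15 - 6 = 9.
Iteration 6: 9 > 5 holds -> v = 9 - 6 = 3.
Iteration 7: 3 > 5 fails; recursion stops.
v values: 39, 33, 27, 21, 15, 9, 3; the maximum is 39.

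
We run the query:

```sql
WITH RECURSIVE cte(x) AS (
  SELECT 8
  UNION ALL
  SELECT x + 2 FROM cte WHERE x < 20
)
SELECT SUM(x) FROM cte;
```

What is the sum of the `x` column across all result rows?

98

Base: x=8.
Iteration 1: 8 < 20 holds -> x = 8 + 2 = 10.
Iteration 2: 10 < 20 holds -> x = 10 + 2 = 12.
Iteration 3: 12 < 20 holds -> x = 12 + 2 = 14.
Iteration 4: 14 < 20 holds -> x = 14 + 2 = 16.
Iteration 5: 16 < 20 holds -> x = 16 + 2 = 18.
Iteration 6: 18 < 20 holds -> x = 18 + 2 = 20.
Iteration 7: 20 < 20 fails; recursion stops.
SUM(x) = 8 + 10 + 12 + 14 + 16 + 18 + 20 = 98.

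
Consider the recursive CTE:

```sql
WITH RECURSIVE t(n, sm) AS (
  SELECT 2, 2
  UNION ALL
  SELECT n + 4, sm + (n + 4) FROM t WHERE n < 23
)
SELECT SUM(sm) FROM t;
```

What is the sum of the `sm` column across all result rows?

Base: n=2, sm=2.
Iteration 1: 2 < 23 holds -> n = 2 + 4 = 6, sm = 2 + 6 = 8.
Iteration 2: 6 < 23 holds -> n = 6 + 4 = 10, sm = 8 + 10 = 18.
Iteration 3: 10 < 23 holds -> n = 10 + 4 = 14, sm = 18 + 14 = 32.
Iteration 4: 14 < 23 holds -> n = 14 + 4 = 18, sm = 32 + 18 = 50.
Iteration 5: 18 < 23 holds -> n = 18 + 4 = 22, sm = 50 + 22 = 72.
Iteration 6: 22 < 23 holds -> n = 22 + 4 = 26, sm = 72 + 26 = 98.
Iteration 7: 26 < 23 fails; recursion stops.
SUM(sm) = 2 + 8 + 18 + 32 + 50 + 72 + 98 = 280.

280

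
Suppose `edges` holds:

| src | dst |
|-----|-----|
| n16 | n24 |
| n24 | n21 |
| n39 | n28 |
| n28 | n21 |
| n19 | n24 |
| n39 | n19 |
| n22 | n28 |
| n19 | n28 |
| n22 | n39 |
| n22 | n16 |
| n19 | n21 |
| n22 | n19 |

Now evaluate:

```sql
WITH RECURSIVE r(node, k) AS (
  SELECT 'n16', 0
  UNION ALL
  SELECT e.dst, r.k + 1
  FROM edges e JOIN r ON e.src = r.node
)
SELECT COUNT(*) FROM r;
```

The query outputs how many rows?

3

Base: (n16, k=0).
Iteration 1: edges from {n16} -> (n24, k=1).
Iteration 2: edges from {n24} -> (n21, k=2).
Iteration 3: no outgoing edges from {n21}; recursion stops.
Total rows emitted: 3.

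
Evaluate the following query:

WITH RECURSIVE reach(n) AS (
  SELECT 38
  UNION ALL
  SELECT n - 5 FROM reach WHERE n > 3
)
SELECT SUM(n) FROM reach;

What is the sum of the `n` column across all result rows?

164

Base: n=38.
Iteration 1: 38 > 3 holds -> n = 38 - 5 = 33.
Iteration 2: 33 > 3 holds -> n = 33 - 5 = 28.
Iteration 3: 28 > 3 holds -> n = 28 - 5 = 23.
Iteration 4: 23 > 3 holds -> n = 23 - 5 = 18.
Iteration 5: 18 > 3 holds -> n = 18 - 5 = 13.
Iteration 6: 13 > 3 holds -> n = 13 - 5 = 8.
Iteration 7: 8 > 3 holds -> n = 8 - 5 = 3.
Iteration 8: 3 > 3 fails; recursion stops.
SUM(n) = 38 + 33 + 28 + 23 + 18 + 13 + 8 + 3 = 164.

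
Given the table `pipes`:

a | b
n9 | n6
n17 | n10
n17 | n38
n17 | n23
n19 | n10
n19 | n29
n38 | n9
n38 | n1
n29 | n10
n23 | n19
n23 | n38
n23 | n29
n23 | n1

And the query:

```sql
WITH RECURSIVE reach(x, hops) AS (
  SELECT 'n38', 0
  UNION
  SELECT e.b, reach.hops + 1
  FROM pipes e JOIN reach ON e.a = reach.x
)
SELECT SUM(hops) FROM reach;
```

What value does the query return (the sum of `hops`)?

4

Base: (n38, hops=0).
Iteration 1: edges from {n38} -> (n1, hops=1), (n9, hops=1).
Iteration 2: edges from {n1,n9} -> (n6, hops=2).
Iteration 3: no outgoing edges from {n6}; recursion stops.
SUM(hops) = 0 + 1 + 1 + 2 = 4.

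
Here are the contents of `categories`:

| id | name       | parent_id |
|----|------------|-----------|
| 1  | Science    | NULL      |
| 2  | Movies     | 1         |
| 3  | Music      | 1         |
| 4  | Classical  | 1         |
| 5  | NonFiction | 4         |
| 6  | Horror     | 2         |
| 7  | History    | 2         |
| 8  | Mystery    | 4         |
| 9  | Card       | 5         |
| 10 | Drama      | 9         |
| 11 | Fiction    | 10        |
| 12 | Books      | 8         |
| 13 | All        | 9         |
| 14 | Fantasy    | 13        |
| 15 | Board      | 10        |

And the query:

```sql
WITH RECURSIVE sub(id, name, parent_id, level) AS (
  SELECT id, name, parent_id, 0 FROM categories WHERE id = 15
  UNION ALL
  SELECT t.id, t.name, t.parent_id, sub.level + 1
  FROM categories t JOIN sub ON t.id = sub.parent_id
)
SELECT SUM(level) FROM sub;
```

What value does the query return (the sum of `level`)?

Base: id=15 (Board), parent_id=10, level 0.
Iteration 1: join on id=10 -> Drama (id 10, parent_id=9, level 1).
Iteration 2: join on id=9 -> Card (id 9, parent_id=5, level 2).
Iteration 3: join on id=5 -> NonFiction (id 5, parent_id=4, level 3).
Iteration 4: join on id=4 -> Classical (id 4, parent_id=1, level 4).
Iteration 5: join on id=1 -> Science (id 1, parent_id=NULL, level 5).
Iteration 6: parent_id is NULL; no match; recursion stops.
SUM(level) = 0 + 1 + 2 + 3 + 4 + 5 = 15.

15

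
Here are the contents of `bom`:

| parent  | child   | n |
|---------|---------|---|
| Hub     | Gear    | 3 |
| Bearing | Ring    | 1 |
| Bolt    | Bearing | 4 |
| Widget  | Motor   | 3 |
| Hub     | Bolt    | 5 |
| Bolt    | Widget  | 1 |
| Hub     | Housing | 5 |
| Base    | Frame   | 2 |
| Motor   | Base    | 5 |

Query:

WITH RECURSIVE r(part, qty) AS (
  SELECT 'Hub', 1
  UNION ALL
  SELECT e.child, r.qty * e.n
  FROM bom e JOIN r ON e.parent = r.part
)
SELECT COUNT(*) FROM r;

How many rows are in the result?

Base: (Hub, qty=1).
Iteration 1: components of {Hub} -> Bolt = 1*5 = 5, Gear = 1*3 = 3, Housing = 1*5 = 5.
Iteration 2: components of {Bolt,Gear,Housing} -> Bearing = 5*4 = 20, Widget = 5*1 = 5.
Iteration 3: components of {Bearing,Widget} -> Motor = 5*3 = 15, Ring = 20*1 = 20.
Iteration 4: components of {Motor,Ring} -> Base = 15*5 = 75.
Iteration 5: components of {Base} -> Frame = 75*2 = 150.
Iteration 6: no further components; recursion stops.
Total rows emitted: 10.

10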